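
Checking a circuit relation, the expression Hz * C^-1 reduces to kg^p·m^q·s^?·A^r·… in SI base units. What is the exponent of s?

-2

Hz = 1/s = s⁻¹ (frequency is cycles per second).
C = A·s = s·A (charge = current × time).
So C⁻¹ = s⁻¹·A⁻¹.
Combining: Hz·C⁻¹ = s⁻¹ · (s⁻¹·A⁻¹) = s⁻²·A⁻¹.
The exponent of s is -2.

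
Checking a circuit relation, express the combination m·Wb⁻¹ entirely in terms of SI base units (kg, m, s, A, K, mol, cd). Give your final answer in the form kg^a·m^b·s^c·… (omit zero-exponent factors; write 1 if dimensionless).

kg⁻¹·m⁻¹·s²·A

Wb = V·s (flux: a volt is a weber per second),
    = kg·m²·s⁻²·A⁻¹.
So Wb⁻¹ = kg⁻¹·m⁻²·s²·A.
Combining: m·Wb⁻¹ = m · (kg⁻¹·m⁻²·s²·A) = kg⁻¹·m⁻¹·s²·A.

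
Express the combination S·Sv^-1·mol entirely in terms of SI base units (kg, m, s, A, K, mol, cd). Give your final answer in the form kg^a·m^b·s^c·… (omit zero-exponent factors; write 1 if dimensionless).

S = kg⁻¹·m⁻²·s³·A².
Sv = m²·s⁻².
So Sv⁻¹ = m⁻²·s².
Combining: S·Sv⁻¹·mol = (kg⁻¹·m⁻²·s³·A²) · (m⁻²·s²) · mol = kg⁻¹·m⁻⁴·s⁵·A²·mol.

kg⁻¹·m⁻⁴·s⁵·A²·mol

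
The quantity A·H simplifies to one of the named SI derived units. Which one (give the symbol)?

Wb

H = Wb/A (inductance = flux per current),
    = kg·m²·s⁻²·A⁻².
Combining: A·H = A · (kg·m²·s⁻²·A⁻²) = kg·m²·s⁻²·A⁻¹.
kg·m²·s⁻²·A⁻¹ is the base-SI form of the weber.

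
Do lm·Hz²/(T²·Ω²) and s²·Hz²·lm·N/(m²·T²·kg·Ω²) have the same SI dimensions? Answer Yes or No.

No

Left side:
  lm = cd·sr = cd (luminous flux; sr is dimensionless).
  T = Wb/m² (flux density = flux per area),
      = kg·s⁻²·A⁻¹.
  So T⁻² = kg⁻²·s⁴·A².
  Ω = V/A (resistance = voltage per current),
      = kg·m²·s⁻³·A⁻².
  So Ω⁻² = kg⁻²·m⁻⁴·s⁶·A⁴.
  Hz = 1/s = s⁻¹ (frequency is cycles per second).
  So Hz² = s⁻².
  Combining: lm·T⁻²·Ω⁻²·Hz² = cd · (kg⁻²·s⁴·A²) · (kg⁻²·m⁻⁴·s⁶·A⁴) · s⁻² = kg⁻⁴·m⁻⁴·s⁸·A⁶·cd.
Right side:
  T = Wb/m² (flux density = flux per area),
      = kg·s⁻²·A⁻¹.
  So T⁻² = kg⁻²·s⁴·A².
  Hz = 1/s = s⁻¹ (frequency is cycles per second).
  So Hz² = s⁻².
  lm = cd·sr = cd (luminous flux; sr is dimensionless).
  N = kg·m/s² = kg·m·s⁻² (force = mass × acceleration).
  Ω = V/A (resistance = voltage per current),
      = kg·m²·s⁻³·A⁻².
  So Ω⁻² = kg⁻²·m⁻⁴·s⁶·A⁴.
  Combining: m⁻²·T⁻²·kg⁻¹·s²·Hz²·lm·N·Ω⁻² = m⁻² · (kg⁻²·s⁴·A²) · kg⁻¹ · s² · s⁻² · cd · (kg·m·s⁻²) · (kg⁻²·m⁻⁴·s⁶·A⁴) = kg⁻⁴·m⁻⁵·s⁸·A⁶·cd.
Left is kg⁻⁴·m⁻⁴·s⁸·A⁶·cd; right is kg⁻⁴·m⁻⁵·s⁸·A⁶·cd — different.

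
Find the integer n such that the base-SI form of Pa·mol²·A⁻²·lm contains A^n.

Pa = N/m² (pressure = force per area),
    = kg·m⁻¹·s⁻².
lm = cd·sr = cd (luminous flux; sr is dimensionless).
Combining: Pa·mol²·A⁻²·lm = (kg·m⁻¹·s⁻²) · mol² · A⁻² · cd = kg·m⁻¹·s⁻²·A⁻²·mol²·cd.
The exponent of A is -2.

-2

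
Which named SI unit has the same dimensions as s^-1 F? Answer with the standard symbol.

F = C/V (capacitance = charge per voltage),
    = A·s/(kg·m²·s⁻³·A⁻¹) (substituting C and V),
    = kg⁻¹·m⁻²·s⁴·A².
Combining: s⁻¹·F = s⁻¹ · (kg⁻¹·m⁻²·s⁴·A²) = kg⁻¹·m⁻²·s³·A².
kg⁻¹·m⁻²·s³·A² is the base-SI form of the siemens.

S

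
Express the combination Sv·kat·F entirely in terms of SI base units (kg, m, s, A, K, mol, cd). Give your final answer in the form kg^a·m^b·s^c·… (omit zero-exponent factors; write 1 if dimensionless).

kg⁻¹·s·A²·mol

Sv = m²·s⁻².
kat = s⁻¹·mol.
F = kg⁻¹·m⁻²·s⁴·A².
Combining: Sv·kat·F = (m²·s⁻²) · (s⁻¹·mol) · (kg⁻¹·m⁻²·s⁴·A²) = kg⁻¹·s·A²·mol.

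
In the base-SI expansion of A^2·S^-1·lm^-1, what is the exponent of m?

2

S = kg⁻¹·m⁻²·s³·A².
So S⁻¹ = kg·m²·s⁻³·A⁻².
lm = cd.
So lm⁻¹ = cd⁻¹.
Combining: A²·S⁻¹·lm⁻¹ = A² · (kg·m²·s⁻³·A⁻²) · cd⁻¹ = kg·m²·s⁻³·cd⁻¹.
The exponent of m is 2.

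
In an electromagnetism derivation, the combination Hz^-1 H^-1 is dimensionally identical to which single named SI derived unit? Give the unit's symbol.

S

Hz = 1/s = s⁻¹ (frequency is cycles per second).
So Hz⁻¹ = s.
H = Wb/A (inductance = flux per current),
    = kg·m²·s⁻²·A⁻².
So H⁻¹ = kg⁻¹·m⁻²·s²·A².
Combining: Hz⁻¹·H⁻¹ = s · (kg⁻¹·m⁻²·s²·A²) = kg⁻¹·m⁻²·s³·A².
kg⁻¹·m⁻²·s³·A² is the base-SI form of the siemens.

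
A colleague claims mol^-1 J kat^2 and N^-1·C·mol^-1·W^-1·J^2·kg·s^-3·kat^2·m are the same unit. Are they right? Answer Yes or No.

No

Left side:
  J = kg·m²·s⁻².
  kat = s⁻¹·mol.
  So kat² = s⁻²·mol².
  Combining: mol⁻¹·J·kat² = mol⁻¹ · (kg·m²·s⁻²) · (s⁻²·mol²) = kg·m²·s⁻⁴·mol.
Right side:
  N = kg·m·s⁻².
  So N⁻¹ = kg⁻¹·m⁻¹·s².
  C = s·A.
  W = kg·m²·s⁻³.
  So W⁻¹ = kg⁻¹·m⁻²·s³.
  J = kg·m²·s⁻².
  So J² = kg²·m⁴·s⁻⁴.
  kat = s⁻¹·mol.
  So kat² = s⁻²·mol².
  Combining: N⁻¹·C·mol⁻¹·W⁻¹·J²·kg·s⁻³·kat²·m = (kg⁻¹·m⁻¹·s²) · (s·A) · mol⁻¹ · (kg⁻¹·m⁻²·s³) · (kg²·m⁴·s⁻⁴) · kg · s⁻³ · (s⁻²·mol²) · m = kg·m²·s⁻³·A·mol.
Left is kg·m²·s⁻⁴·mol; right is kg·m²·s⁻³·A·mol — different.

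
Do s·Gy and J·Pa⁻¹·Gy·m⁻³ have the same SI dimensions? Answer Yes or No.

No

Left side:
  Gy = J/kg (absorbed dose = energy per mass),
      = m²·s⁻².
  Combining: s·Gy = s · (m²·s⁻²) = m²·s⁻¹.
Right side:
  J = kg·m²·s⁻².
  Pa = kg·m⁻¹·s⁻².
  So Pa⁻¹ = kg⁻¹·m·s².
  Gy = m²·s⁻².
  Combining: J·Pa⁻¹·Gy·m⁻³ = (kg·m²·s⁻²) · (kg⁻¹·m·s²) · (m²·s⁻²) · m⁻³ = m²·s⁻².
Left is m²·s⁻¹; right is m²·s⁻² — different.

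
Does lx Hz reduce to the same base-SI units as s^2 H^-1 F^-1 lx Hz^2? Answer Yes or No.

Left side:
  lx = m⁻²·cd.
  Hz = s⁻¹.
  Combining: lx·Hz = (m⁻²·cd) · s⁻¹ = m⁻²·s⁻¹·cd.
Right side:
  H = Wb/A (inductance = flux per current),
      = kg·m²·s⁻²·A⁻².
  So H⁻¹ = kg⁻¹·m⁻²·s²·A².
  F = C/V (capacitance = charge per voltage),
      = A·s/(kg·m²·s⁻³·A⁻¹) (substituting C and V),
      = kg⁻¹·m⁻²·s⁴·A².
  So F⁻¹ = kg·m²·s⁻⁴·A⁻².
  lx = lm/m² (illuminance = luminous flux per area),
      = m⁻²·cd.
  Hz = 1/s = s⁻¹ (frequency is cycles per second).
  So Hz² = s⁻².
  Combining: s²·H⁻¹·F⁻¹·lx·Hz² = s² · (kg⁻¹·m⁻²·s²·A²) · (kg·m²·s⁻⁴·A⁻²) · (m⁻²·cd) · s⁻² = m⁻²·s⁻²·cd.
Left is m⁻²·s⁻¹·cd; right is m⁻²·s⁻²·cd — different.

No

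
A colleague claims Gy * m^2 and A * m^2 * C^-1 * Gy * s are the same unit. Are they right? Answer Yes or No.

Left side:
  Gy = m²·s⁻².
  Combining: Gy·m² = (m²·s⁻²) · m² = m⁴·s⁻².
Right side:
  C = A·s = s·A (charge = current × time).
  So C⁻¹ = s⁻¹·A⁻¹.
  Gy = J/kg (absorbed dose = energy per mass),
      = m²·s⁻².
  Combining: A·m²·C⁻¹·Gy·s = A · m² · (s⁻¹·A⁻¹) · (m²·s⁻²) · s = m⁴·s⁻².
Both reduce to m⁴·s⁻².

Yes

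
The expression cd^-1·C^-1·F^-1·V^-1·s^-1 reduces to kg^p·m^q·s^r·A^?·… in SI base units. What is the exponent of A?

C = s·A.
So C⁻¹ = s⁻¹·A⁻¹.
F = kg⁻¹·m⁻²·s⁴·A².
So F⁻¹ = kg·m²·s⁻⁴·A⁻².
V = kg·m²·s⁻³·A⁻¹.
So V⁻¹ = kg⁻¹·m⁻²·s³·A.
Combining: cd⁻¹·C⁻¹·F⁻¹·V⁻¹·s⁻¹ = cd⁻¹ · (s⁻¹·A⁻¹) · (kg·m²·s⁻⁴·A⁻²) · (kg⁻¹·m⁻²·s³·A) · s⁻¹ = s⁻³·A⁻²·cd⁻¹.
The exponent of A is -2.

-2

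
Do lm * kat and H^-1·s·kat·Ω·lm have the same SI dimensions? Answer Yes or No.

Left side:
  lm = cd·sr = cd (luminous flux; sr is dimensionless).
  kat = mol/s = s⁻¹·mol (catalytic activity).
  Combining: lm·kat = cd · (s⁻¹·mol) = s⁻¹·mol·cd.
Right side:
  H = Wb/A (inductance = flux per current),
      = kg·m²·s⁻²·A⁻².
  So H⁻¹ = kg⁻¹·m⁻²·s²·A².
  kat = mol/s = s⁻¹·mol (catalytic activity).
  Ω = V/A (resistance = voltage per current),
      = kg·m²·s⁻³·A⁻².
  lm = cd·sr = cd (luminous flux; sr is dimensionless).
  Combining: H⁻¹·s·kat·Ω·lm = (kg⁻¹·m⁻²·s²·A²) · s · (s⁻¹·mol) · (kg·m²·s⁻³·A⁻²) · cd = s⁻¹·mol·cd.
Both reduce to s⁻¹·mol·cd.

Yes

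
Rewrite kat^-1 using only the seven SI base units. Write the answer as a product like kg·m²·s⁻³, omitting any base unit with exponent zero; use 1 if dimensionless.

kat = mol/s = s⁻¹·mol (catalytic activity).
So kat⁻¹ = s·mol⁻¹.

s·mol⁻¹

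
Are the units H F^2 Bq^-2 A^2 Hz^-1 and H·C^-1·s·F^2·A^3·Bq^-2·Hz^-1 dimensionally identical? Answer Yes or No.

Left side:
  H = kg·m²·s⁻²·A⁻².
  F = kg⁻¹·m⁻²·s⁴·A².
  So F² = kg⁻²·m⁻⁴·s⁸·A⁴.
  Bq = s⁻¹.
  So Bq⁻² = s².
  Hz = s⁻¹.
  So Hz⁻¹ = s.
  Combining: H·F²·Bq⁻²·A²·Hz⁻¹ = (kg·m²·s⁻²·A⁻²) · (kg⁻²·m⁻⁴·s⁸·A⁴) · s² · A² · s = kg⁻¹·m⁻²·s⁹·A⁴.
Right side:
  H = Wb/A (inductance = flux per current),
      = kg·m²·s⁻²·A⁻².
  C = A·s = s·A (charge = current × time).
  So C⁻¹ = s⁻¹·A⁻¹.
  F = C/V (capacitance = charge per voltage),
      = A·s/(kg·m²·s⁻³·A⁻¹) (substituting C and V),
      = kg⁻¹·m⁻²·s⁴·A².
  So F² = kg⁻²·m⁻⁴·s⁸·A⁴.
  Bq = 1/s = s⁻¹ (activity is decays per second).
  So Bq⁻² = s².
  Hz = 1/s = s⁻¹ (frequency is cycles per second).
  So Hz⁻¹ = s.
  Combining: H·C⁻¹·s·F²·A³·Bq⁻²·Hz⁻¹ = (kg·m²·s⁻²·A⁻²) · (s⁻¹·A⁻¹) · s · (kg⁻²·m⁻⁴·s⁸·A⁴) · A³ · s² · s = kg⁻¹·m⁻²·s⁹·A⁴.
Both reduce to kg⁻¹·m⁻²·s⁹·A⁴.

Yes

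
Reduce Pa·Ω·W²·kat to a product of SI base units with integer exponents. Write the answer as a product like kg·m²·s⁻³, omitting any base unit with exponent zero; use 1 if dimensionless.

Pa = N/m² (pressure = force per area),
    = kg·m⁻¹·s⁻².
Ω = V/A (resistance = voltage per current),
    = kg·m²·s⁻³·A⁻².
W = J/s (power = energy per time),
    = kg·m²·s⁻³.
So W² = kg²·m⁴·s⁻⁶.
kat = mol/s = s⁻¹·mol (catalytic activity).
Combining: Pa·Ω·W²·kat = (kg·m⁻¹·s⁻²) · (kg·m²·s⁻³·A⁻²) · (kg²·m⁴·s⁻⁶) · (s⁻¹·mol) = kg⁴·m⁵·s⁻¹²·A⁻²·mol.

kg⁴·m⁵·s⁻¹²·A⁻²·mol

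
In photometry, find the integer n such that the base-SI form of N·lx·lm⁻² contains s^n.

-2

N = kg·m·s⁻².
lx = m⁻²·cd.
lm = cd.
So lm⁻² = cd⁻².
Combining: N·lx·lm⁻² = (kg·m·s⁻²) · (m⁻²·cd) · cd⁻² = kg·m⁻¹·s⁻²·cd⁻¹.
The exponent of s is -2.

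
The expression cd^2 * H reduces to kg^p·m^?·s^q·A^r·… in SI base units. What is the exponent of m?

H = kg·m²·s⁻²·A⁻².
Combining: cd²·H = cd² · (kg·m²·s⁻²·A⁻²) = kg·m²·s⁻²·A⁻²·cd².
The exponent of m is 2.

2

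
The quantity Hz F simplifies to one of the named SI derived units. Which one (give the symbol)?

Hz = 1/s = s⁻¹ (frequency is cycles per second).
F = C/V (capacitance = charge per voltage),
    = A·s/(kg·m²·s⁻³·A⁻¹) (substituting C and V),
    = kg⁻¹·m⁻²·s⁴·A².
Combining: Hz·F = s⁻¹ · (kg⁻¹·m⁻²·s⁴·A²) = kg⁻¹·m⁻²·s³·A².
kg⁻¹·m⁻²·s³·A² is the base-SI form of the siemens.

S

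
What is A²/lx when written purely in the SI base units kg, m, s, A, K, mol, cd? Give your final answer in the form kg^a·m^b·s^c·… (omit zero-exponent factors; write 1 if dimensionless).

lx = m⁻²·cd.
So lx⁻¹ = m²·cd⁻¹.
Combining: A²·lx⁻¹ = A² · (m²·cd⁻¹) = m²·A²·cd⁻¹.

m²·A²·cd⁻¹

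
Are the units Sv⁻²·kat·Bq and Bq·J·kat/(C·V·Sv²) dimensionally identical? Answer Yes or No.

Left side:
  Sv = J/kg (equivalent dose = energy per mass),
      = m²·s⁻².
  So Sv⁻² = m⁻⁴·s⁴.
  kat = mol/s = s⁻¹·mol (catalytic activity).
  Bq = 1/s = s⁻¹ (activity is decays per second).
  Combining: Sv⁻²·kat·Bq = (m⁻⁴·s⁴) · (s⁻¹·mol) · s⁻¹ = m⁻⁴·s²·mol.
Right side:
  C = A·s = s·A (charge = current × time).
  So C⁻¹ = s⁻¹·A⁻¹.
  Bq = 1/s = s⁻¹ (activity is decays per second).
  V = W/A (potential = power per current),
      = kg·m²·s⁻³·A⁻¹.
  So V⁻¹ = kg⁻¹·m⁻²·s³·A.
  Sv = J/kg (equivalent dose = energy per mass),
      = m²·s⁻².
  So Sv⁻² = m⁻⁴·s⁴.
  J = N·m (work = force × distance),
      = kg·m²·s⁻².
  kat = mol/s = s⁻¹·mol (catalytic activity).
  Combining: C⁻¹·Bq·V⁻¹·Sv⁻²·J·kat = (s⁻¹·A⁻¹) · s⁻¹ · (kg⁻¹·m⁻²·s³·A) · (m⁻⁴·s⁴) · (kg·m²·s⁻²) · (s⁻¹·mol) = m⁻⁴·s²·mol.
Both reduce to m⁻⁴·s²·mol.

Yes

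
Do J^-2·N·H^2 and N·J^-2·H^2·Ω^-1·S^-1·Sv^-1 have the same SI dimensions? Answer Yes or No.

Left side:
  J = N·m (work = force × distance),
      = kg·m²·s⁻².
  So J⁻² = kg⁻²·m⁻⁴·s⁴.
  N = kg·m/s² = kg·m·s⁻² (force = mass × acceleration).
  H = Wb/A (inductance = flux per current),
      = kg·m²·s⁻²·A⁻².
  So H² = kg²·m⁴·s⁻⁴·A⁻⁴.
  Combining: J⁻²·N·H² = (kg⁻²·m⁻⁴·s⁴) · (kg·m·s⁻²) · (kg²·m⁴·s⁻⁴·A⁻⁴) = kg·m·s⁻²·A⁻⁴.
Right side:
  N = kg·m·s⁻².
  J = kg·m²·s⁻².
  So J⁻² = kg⁻²·m⁻⁴·s⁴.
  H = kg·m²·s⁻²·A⁻².
  So H² = kg²·m⁴·s⁻⁴·A⁻⁴.
  Ω = kg·m²·s⁻³·A⁻².
  So Ω⁻¹ = kg⁻¹·m⁻²·s³·A².
  S = kg⁻¹·m⁻²·s³·A².
  So S⁻¹ = kg·m²·s⁻³·A⁻².
  Sv = m²·s⁻².
  So Sv⁻¹ = m⁻²·s².
  Combining: N·J⁻²·H²·Ω⁻¹·S⁻¹·Sv⁻¹ = (kg·m·s⁻²) · (kg⁻²·m⁻⁴·s⁴) · (kg²·m⁴·s⁻⁴·A⁻⁴) · (kg⁻¹·m⁻²·s³·A²) · (kg·m²·s⁻³·A⁻²) · (m⁻²·s²) = kg·m⁻¹·A⁻⁴.
Left is kg·m·s⁻²·A⁻⁴; right is kg·m⁻¹·A⁻⁴ — different.

No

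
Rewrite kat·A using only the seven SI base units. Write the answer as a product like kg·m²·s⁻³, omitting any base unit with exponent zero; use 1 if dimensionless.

kat = s⁻¹·mol.
Combining: kat·A = (s⁻¹·mol) · A = s⁻¹·A·mol.

s⁻¹·A·mol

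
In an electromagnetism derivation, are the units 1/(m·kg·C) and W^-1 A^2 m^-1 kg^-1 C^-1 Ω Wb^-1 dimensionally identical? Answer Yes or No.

No

Left side:
  C = A·s = s·A (charge = current × time).
  So C⁻¹ = s⁻¹·A⁻¹.
  Combining: m⁻¹·kg⁻¹·C⁻¹ = m⁻¹ · kg⁻¹ · (s⁻¹·A⁻¹) = kg⁻¹·m⁻¹·s⁻¹·A⁻¹.
Right side:
  W = J/s (power = energy per time),
      = kg·m²·s⁻³.
  So W⁻¹ = kg⁻¹·m⁻²·s³.
  C = A·s = s·A (charge = current × time).
  So C⁻¹ = s⁻¹·A⁻¹.
  Ω = V/A (resistance = voltage per current),
      = kg·m²·s⁻³·A⁻².
  Wb = V·s (flux: a volt is a weber per second),
      = kg·m²·s⁻²·A⁻¹.
  So Wb⁻¹ = kg⁻¹·m⁻²·s²·A.
  Combining: W⁻¹·A²·m⁻¹·kg⁻¹·C⁻¹·Ω·Wb⁻¹ = (kg⁻¹·m⁻²·s³) · A² · m⁻¹ · kg⁻¹ · (s⁻¹·A⁻¹) · (kg·m²·s⁻³·A⁻²) · (kg⁻¹·m⁻²·s²·A) = kg⁻²·m⁻³·s.
Left is kg⁻¹·m⁻¹·s⁻¹·A⁻¹; right is kg⁻²·m⁻³·s — different.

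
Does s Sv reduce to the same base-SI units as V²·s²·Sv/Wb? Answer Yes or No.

Left side:
  Sv = J/kg (equivalent dose = energy per mass),
      = m²·s⁻².
  Combining: s·Sv = s · (m²·s⁻²) = m²·s⁻¹.
Right side:
  V = W/A (potential = power per current),
      = kg·m²·s⁻³·A⁻¹.
  So V² = kg²·m⁴·s⁻⁶·A⁻².
  Wb = V·s (flux: a volt is a weber per second),
      = kg·m²·s⁻²·A⁻¹.
  So Wb⁻¹ = kg⁻¹·m⁻²·s²·A.
  Sv = J/kg (equivalent dose = energy per mass),
      = m²·s⁻².
  Combining: V²·s²·Wb⁻¹·Sv = (kg²·m⁴·s⁻⁶·A⁻²) · s² · (kg⁻¹·m⁻²·s²·A) · (m²·s⁻²) = kg·m⁴·s⁻⁴·A⁻¹.
Left is m²·s⁻¹; right is kg·m⁴·s⁻⁴·A⁻¹ — different.

No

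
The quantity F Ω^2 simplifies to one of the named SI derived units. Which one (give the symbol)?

F = kg⁻¹·m⁻²·s⁴·A².
Ω = kg·m²·s⁻³·A⁻².
So Ω² = kg²·m⁴·s⁻⁶·A⁻⁴.
Combining: F·Ω² = (kg⁻¹·m⁻²·s⁴·A²) · (kg²·m⁴·s⁻⁶·A⁻⁴) = kg·m²·s⁻²·A⁻².
kg·m²·s⁻²·A⁻² is the base-SI form of the henry.

H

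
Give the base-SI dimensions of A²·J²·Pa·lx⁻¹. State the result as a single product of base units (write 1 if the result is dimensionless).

kg³·m⁵·s⁻⁶·A²·cd⁻¹

J = N·m (work = force × distance),
    = kg·m²·s⁻².
So J² = kg²·m⁴·s⁻⁴.
Pa = N/m² (pressure = force per area),
    = kg·m⁻¹·s⁻².
lx = lm/m² (illuminance = luminous flux per area),
    = m⁻²·cd.
So lx⁻¹ = m²·cd⁻¹.
Combining: A²·J²·Pa·lx⁻¹ = A² · (kg²·m⁴·s⁻⁴) · (kg·m⁻¹·s⁻²) · (m²·cd⁻¹) = kg³·m⁵·s⁻⁶·A²·cd⁻¹.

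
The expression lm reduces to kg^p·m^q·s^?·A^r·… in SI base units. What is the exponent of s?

0

lm = cd.
The exponent of s is 0.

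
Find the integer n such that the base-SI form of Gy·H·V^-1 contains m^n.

Gy = m²·s⁻².
H = kg·m²·s⁻²·A⁻².
V = kg·m²·s⁻³·A⁻¹.
So V⁻¹ = kg⁻¹·m⁻²·s³·A.
Combining: Gy·H·V⁻¹ = (m²·s⁻²) · (kg·m²·s⁻²·A⁻²) · (kg⁻¹·m⁻²·s³·A) = m²·s⁻¹·A⁻¹.
The exponent of m is 2.

2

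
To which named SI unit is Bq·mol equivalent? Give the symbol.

Bq = s⁻¹.
Combining: Bq·mol = s⁻¹ · mol = s⁻¹·mol.
s⁻¹·mol is the base-SI form of the katal.

kat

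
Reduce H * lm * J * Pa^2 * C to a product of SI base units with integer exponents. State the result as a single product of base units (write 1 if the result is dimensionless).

kg⁴·m²·s⁻⁷·A⁻¹·cd

H = kg·m²·s⁻²·A⁻².
lm = cd.
J = kg·m²·s⁻².
Pa = kg·m⁻¹·s⁻².
So Pa² = kg²·m⁻²·s⁻⁴.
C = s·A.
Combining: H·lm·J·Pa²·C = (kg·m²·s⁻²·A⁻²) · cd · (kg·m²·s⁻²) · (kg²·m⁻²·s⁻⁴) · (s·A) = kg⁴·m²·s⁻⁷·A⁻¹·cd.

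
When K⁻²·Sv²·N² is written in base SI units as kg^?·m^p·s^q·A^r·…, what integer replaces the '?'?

Sv = m²·s⁻².
So Sv² = m⁴·s⁻⁴.
N = kg·m·s⁻².
So N² = kg²·m²·s⁻⁴.
Combining: K⁻²·Sv²·N² = K⁻² · (m⁴·s⁻⁴) · (kg²·m²·s⁻⁴) = kg²·m⁶·s⁻⁸·K⁻².
The exponent of kg is 2.

2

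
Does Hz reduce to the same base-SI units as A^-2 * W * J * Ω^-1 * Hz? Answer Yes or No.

Left side:
  Hz = 1/s = s⁻¹ (frequency is cycles per second).
Right side:
  W = J/s (power = energy per time),
      = kg·m²·s⁻³.
  J = N·m (work = force × distance),
      = kg·m²·s⁻².
  Ω = V/A (resistance = voltage per current),
      = kg·m²·s⁻³·A⁻².
  So Ω⁻¹ = kg⁻¹·m⁻²·s³·A².
  Hz = 1/s = s⁻¹ (frequency is cycles per second).
  Combining: A⁻²·W·J·Ω⁻¹·Hz = A⁻² · (kg·m²·s⁻³) · (kg·m²·s⁻²) · (kg⁻¹·m⁻²·s³·A²) · s⁻¹ = kg·m²·s⁻³.
Left is s⁻¹; right is kg·m²·s⁻³ — different.

No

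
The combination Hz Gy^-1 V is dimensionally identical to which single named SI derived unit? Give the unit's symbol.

Hz = s⁻¹.
Gy = m²·s⁻².
So Gy⁻¹ = m⁻²·s².
V = kg·m²·s⁻³·A⁻¹.
Combining: Hz·Gy⁻¹·V = s⁻¹ · (m⁻²·s²) · (kg·m²·s⁻³·A⁻¹) = kg·s⁻²·A⁻¹.
kg·s⁻²·A⁻¹ is the base-SI form of the tesla.

T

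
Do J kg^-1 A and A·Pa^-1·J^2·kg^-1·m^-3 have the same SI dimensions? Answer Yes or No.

Left side:
  J = kg·m²·s⁻².
  Combining: J·kg⁻¹·A = (kg·m²·s⁻²) · kg⁻¹ · A = m²·s⁻²·A.
Right side:
  Pa = N/m² (pressure = force per area),
      = kg·m⁻¹·s⁻².
  So Pa⁻¹ = kg⁻¹·m·s².
  J = N·m (work = force × distance),
      = kg·m²·s⁻².
  So J² = kg²·m⁴·s⁻⁴.
  Combining: A·Pa⁻¹·J²·kg⁻¹·m⁻³ = A · (kg⁻¹·m·s²) · (kg²·m⁴·s⁻⁴) · kg⁻¹ · m⁻³ = m²·s⁻²·A.
Both reduce to m²·s⁻²·A.

Yes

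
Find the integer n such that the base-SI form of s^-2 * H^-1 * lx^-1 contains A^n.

2

H = Wb/A (inductance = flux per current),
    = kg·m²·s⁻²·A⁻².
So H⁻¹ = kg⁻¹·m⁻²·s²·A².
lx = lm/m² (illuminance = luminous flux per area),
    = m⁻²·cd.
So lx⁻¹ = m²·cd⁻¹.
Combining: s⁻²·H⁻¹·lx⁻¹ = s⁻² · (kg⁻¹·m⁻²·s²·A²) · (m²·cd⁻¹) = kg⁻¹·A²·cd⁻¹.
The exponent of A is 2.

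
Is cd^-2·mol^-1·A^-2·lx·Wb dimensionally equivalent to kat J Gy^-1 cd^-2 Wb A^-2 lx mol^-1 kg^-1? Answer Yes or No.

No

Left side:
  lx = lm/m² (illuminance = luminous flux per area),
      = m⁻²·cd.
  Wb = V·s (flux: a volt is a weber per second),
      = kg·m²·s⁻²·A⁻¹.
  Combining: cd⁻²·mol⁻¹·A⁻²·lx·Wb = cd⁻² · mol⁻¹ · A⁻² · (m⁻²·cd) · (kg·m²·s⁻²·A⁻¹) = kg·s⁻²·A⁻³·mol⁻¹·cd⁻¹.
Right side:
  kat = mol/s = s⁻¹·mol (catalytic activity).
  J = N·m (work = force × distance),
      = kg·m²·s⁻².
  Gy = J/kg (absorbed dose = energy per mass),
      = m²·s⁻².
  So Gy⁻¹ = m⁻²·s².
  Wb = V·s (flux: a volt is a weber per second),
      = kg·m²·s⁻²·A⁻¹.
  lx = lm/m² (illuminance = luminous flux per area),
      = m⁻²·cd.
  Combining: kat·J·Gy⁻¹·cd⁻²·Wb·A⁻²·lx·mol⁻¹·kg⁻¹ = (s⁻¹·mol) · (kg·m²·s⁻²) · (m⁻²·s²) · cd⁻² · (kg·m²·s⁻²·A⁻¹) · A⁻² · (m⁻²·cd) · mol⁻¹ · kg⁻¹ = kg·s⁻³·A⁻³·cd⁻¹.
Left is kg·s⁻²·A⁻³·mol⁻¹·cd⁻¹; right is kg·s⁻³·A⁻³·cd⁻¹ — different.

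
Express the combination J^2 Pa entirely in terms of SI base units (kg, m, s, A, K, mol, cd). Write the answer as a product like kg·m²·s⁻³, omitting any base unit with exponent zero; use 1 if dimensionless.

J = N·m (work = force × distance),
    = kg·m²·s⁻².
So J² = kg²·m⁴·s⁻⁴.
Pa = N/m² (pressure = force per area),
    = kg·m⁻¹·s⁻².
Combining: J²·Pa = (kg²·m⁴·s⁻⁴) · (kg·m⁻¹·s⁻²) = kg³·m³·s⁻⁶.

kg³·m³·s⁻⁶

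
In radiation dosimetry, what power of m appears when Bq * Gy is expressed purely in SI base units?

2

Bq = 1/s = s⁻¹ (activity is decays per second).
Gy = J/kg (absorbed dose = energy per mass),
    = m²·s⁻².
Combining: Bq·Gy = s⁻¹ · (m²·s⁻²) = m²·s⁻³.
The exponent of m is 2.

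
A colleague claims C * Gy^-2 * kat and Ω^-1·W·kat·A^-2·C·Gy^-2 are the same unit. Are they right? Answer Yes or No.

Left side:
  C = A·s = s·A (charge = current × time).
  Gy = J/kg (absorbed dose = energy per mass),
      = m²·s⁻².
  So Gy⁻² = m⁻⁴·s⁴.
  kat = mol/s = s⁻¹·mol (catalytic activity).
  Combining: C·Gy⁻²·kat = (s·A) · (m⁻⁴·s⁴) · (s⁻¹·mol) = m⁻⁴·s⁴·A·mol.
Right side:
  Ω = V/A (resistance = voltage per current),
      = kg·m²·s⁻³·A⁻².
  So Ω⁻¹ = kg⁻¹·m⁻²·s³·A².
  W = J/s (power = energy per time),
      = kg·m²·s⁻³.
  kat = mol/s = s⁻¹·mol (catalytic activity).
  C = A·s = s·A (charge = current × time).
  Gy = J/kg (absorbed dose = energy per mass),
      = m²·s⁻².
  So Gy⁻² = m⁻⁴·s⁴.
  Combining: Ω⁻¹·W·kat·A⁻²·C·Gy⁻² = (kg⁻¹·m⁻²·s³·A²) · (kg·m²·s⁻³) · (s⁻¹·mol) · A⁻² · (s·A) · (m⁻⁴·s⁴) = m⁻⁴·s⁴·A·mol.
Both reduce to m⁻⁴·s⁴·A·mol.

Yes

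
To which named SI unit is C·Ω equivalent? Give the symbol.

C = s·A.
Ω = kg·m²·s⁻³·A⁻².
Combining: C·Ω = (s·A) · (kg·m²·s⁻³·A⁻²) = kg·m²·s⁻²·A⁻¹.
kg·m²·s⁻²·A⁻¹ is the base-SI form of the weber.

Wb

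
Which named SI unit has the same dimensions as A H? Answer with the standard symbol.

H = Wb/A (inductance = flux per current),
    = kg·m²·s⁻²·A⁻².
Combining: A·H = A · (kg·m²·s⁻²·A⁻²) = kg·m²·s⁻²·A⁻¹.
kg·m²·s⁻²·A⁻¹ is the base-SI form of the weber.

Wb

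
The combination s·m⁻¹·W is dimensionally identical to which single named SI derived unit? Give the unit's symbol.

W = J/s (power = energy per time),
    = kg·m²·s⁻³.
Combining: s·m⁻¹·W = s · m⁻¹ · (kg·m²·s⁻³) = kg·m·s⁻².
kg·m·s⁻² is the base-SI form of the newton.

N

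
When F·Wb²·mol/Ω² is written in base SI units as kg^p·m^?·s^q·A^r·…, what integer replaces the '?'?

F = C/V (capacitance = charge per voltage),
    = A·s/(kg·m²·s⁻³·A⁻¹) (substituting C and V),
    = kg⁻¹·m⁻²·s⁴·A².
Wb = V·s (flux: a volt is a weber per second),
    = kg·m²·s⁻²·A⁻¹.
So Wb² = kg²·m⁴·s⁻⁴·A⁻².
Ω = V/A (resistance = voltage per current),
    = kg·m²·s⁻³·A⁻².
So Ω⁻² = kg⁻²·m⁻⁴·s⁶·A⁴.
Combining: F·Wb²·mol·Ω⁻² = (kg⁻¹·m⁻²·s⁴·A²) · (kg²·m⁴·s⁻⁴·A⁻²) · mol · (kg⁻²·m⁻⁴·s⁶·A⁴) = kg⁻¹·m⁻²·s⁶·A⁴·mol.
The exponent of m is -2.

-2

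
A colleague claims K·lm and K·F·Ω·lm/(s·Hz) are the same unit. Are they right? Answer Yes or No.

Left side:
  lm = cd.
  Combining: K·lm = K · cd = K·cd.
Right side:
  F = C/V (capacitance = charge per voltage),
      = A·s/(kg·m²·s⁻³·A⁻¹) (substituting C and V),
      = kg⁻¹·m⁻²·s⁴·A².
  Ω = V/A (resistance = voltage per current),
      = kg·m²·s⁻³·A⁻².
  lm = cd·sr = cd (luminous flux; sr is dimensionless).
  Hz = 1/s = s⁻¹ (frequency is cycles per second).
  So Hz⁻¹ = s.
  Combining: K·F·Ω·s⁻¹·lm·Hz⁻¹ = K · (kg⁻¹·m⁻²·s⁴·A²) · (kg·m²·s⁻³·A⁻²) · s⁻¹ · cd · s = s·K·cd.
Left is K·cd; right is s·K·cd — different.

No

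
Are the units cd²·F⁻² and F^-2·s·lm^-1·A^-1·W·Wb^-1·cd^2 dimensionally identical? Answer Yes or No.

No

Left side:
  F = kg⁻¹·m⁻²·s⁴·A².
  So F⁻² = kg²·m⁴·s⁻⁸·A⁻⁴.
  Combining: cd²·F⁻² = cd² · (kg²·m⁴·s⁻⁸·A⁻⁴) = kg²·m⁴·s⁻⁸·A⁻⁴·cd².
Right side:
  F = C/V (capacitance = charge per voltage),
      = A·s/(kg·m²·s⁻³·A⁻¹) (substituting C and V),
      = kg⁻¹·m⁻²·s⁴·A².
  So F⁻² = kg²·m⁴·s⁻⁸·A⁻⁴.
  lm = cd·sr = cd (luminous flux; sr is dimensionless).
  So lm⁻¹ = cd⁻¹.
  W = J/s (power = energy per time),
      = kg·m²·s⁻³.
  Wb = V·s (flux: a volt is a weber per second),
      = kg·m²·s⁻²·A⁻¹.
  So Wb⁻¹ = kg⁻¹·m⁻²·s²·A.
  Combining: F⁻²·s·lm⁻¹·A⁻¹·W·Wb⁻¹·cd² = (kg²·m⁴·s⁻⁸·A⁻⁴) · s · cd⁻¹ · A⁻¹ · (kg·m²·s⁻³) · (kg⁻¹·m⁻²·s²·A) · cd² = kg²·m⁴·s⁻⁸·A⁻⁴·cd.
Left is kg²·m⁴·s⁻⁸·A⁻⁴·cd²; right is kg²·m⁴·s⁻⁸·A⁻⁴·cd — different.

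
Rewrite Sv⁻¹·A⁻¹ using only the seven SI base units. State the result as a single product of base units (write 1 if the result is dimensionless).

Sv = J/kg (equivalent dose = energy per mass),
    = m²·s⁻².
So Sv⁻¹ = m⁻²·s².
Combining: Sv⁻¹·A⁻¹ = (m⁻²·s²) · A⁻¹ = m⁻²·s²·A⁻¹.

m⁻²·s²·A⁻¹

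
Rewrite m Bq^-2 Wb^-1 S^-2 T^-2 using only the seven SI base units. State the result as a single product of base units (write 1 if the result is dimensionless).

kg⁻¹·m³·s²·A⁻¹

Bq = 1/s = s⁻¹ (activity is decays per second).
So Bq⁻² = s².
Wb = V·s (flux: a volt is a weber per second),
    = kg·m²·s⁻²·A⁻¹.
So Wb⁻¹ = kg⁻¹·m⁻²·s²·A.
S = 1/Ω (conductance is reciprocal resistance),
    = kg⁻¹·m⁻²·s³·A².
So S⁻² = kg²·m⁴·s⁻⁶·A⁻⁴.
T = Wb/m² (flux density = flux per area),
    = kg·s⁻²·A⁻¹.
So T⁻² = kg⁻²·s⁴·A².
Combining: m·Bq⁻²·Wb⁻¹·S⁻²·T⁻² = m · s² · (kg⁻¹·m⁻²·s²·A) · (kg²·m⁴·s⁻⁶·A⁻⁴) · (kg⁻²·s⁴·A²) = kg⁻¹·m³·s²·A⁻¹.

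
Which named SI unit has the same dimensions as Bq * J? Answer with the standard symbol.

W

Bq = 1/s = s⁻¹ (activity is decays per second).
J = N·m (work = force × distance),
    = kg·m²·s⁻².
Combining: Bq·J = s⁻¹ · (kg·m²·s⁻²) = kg·m²·s⁻³.
kg·m²·s⁻³ is the base-SI form of the watt.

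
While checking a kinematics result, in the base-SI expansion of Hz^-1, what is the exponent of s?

Hz = s⁻¹.
So Hz⁻¹ = s.
The exponent of s is 1.

1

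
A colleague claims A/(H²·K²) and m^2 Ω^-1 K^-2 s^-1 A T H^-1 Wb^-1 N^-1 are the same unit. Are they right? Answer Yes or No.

No

Left side:
  H = kg·m²·s⁻²·A⁻².
  So H⁻² = kg⁻²·m⁻⁴·s⁴·A⁴.
  Combining: A·H⁻²·K⁻² = A · (kg⁻²·m⁻⁴·s⁴·A⁴) · K⁻² = kg⁻²·m⁻⁴·s⁴·A⁵·K⁻².
Right side:
  Ω = kg·m²·s⁻³·A⁻².
  So Ω⁻¹ = kg⁻¹·m⁻²·s³·A².
  T = kg·s⁻²·A⁻¹.
  H = kg·m²·s⁻²·A⁻².
  So H⁻¹ = kg⁻¹·m⁻²·s²·A².
  Wb = kg·m²·s⁻²·A⁻¹.
  So Wb⁻¹ = kg⁻¹·m⁻²·s²·A.
  N = kg·m·s⁻².
  So N⁻¹ = kg⁻¹·m⁻¹·s².
  Combining: m²·Ω⁻¹·K⁻²·s⁻¹·A·T·H⁻¹·Wb⁻¹·N⁻¹ = m² · (kg⁻¹·m⁻²·s³·A²) · K⁻² · s⁻¹ · A · (kg·s⁻²·A⁻¹) · (kg⁻¹·m⁻²·s²·A²) · (kg⁻¹·m⁻²·s²·A) · (kg⁻¹·m⁻¹·s²) = kg⁻³·m⁻⁵·s⁶·A⁵·K⁻².
Left is kg⁻²·m⁻⁴·s⁴·A⁵·K⁻²; right is kg⁻³·m⁻⁵·s⁶·A⁵·K⁻² — different.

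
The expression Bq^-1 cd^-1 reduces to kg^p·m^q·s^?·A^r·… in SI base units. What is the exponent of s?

1

Bq = s⁻¹.
So Bq⁻¹ = s.
Combining: Bq⁻¹·cd⁻¹ = s · cd⁻¹ = s·cd⁻¹.
The exponent of s is 1.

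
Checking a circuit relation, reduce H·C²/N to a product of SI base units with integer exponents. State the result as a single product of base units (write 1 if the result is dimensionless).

H = Wb/A (inductance = flux per current),
    = kg·m²·s⁻²·A⁻².
N = kg·m/s² = kg·m·s⁻² (force = mass × acceleration).
So N⁻¹ = kg⁻¹·m⁻¹·s².
C = A·s = s·A (charge = current × time).
So C² = s²·A².
Combining: H·N⁻¹·C² = (kg·m²·s⁻²·A⁻²) · (kg⁻¹·m⁻¹·s²) · (s²·A²) = m·s².

m·s²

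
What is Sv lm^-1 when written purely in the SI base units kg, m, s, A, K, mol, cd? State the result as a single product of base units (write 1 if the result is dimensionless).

Sv = m²·s⁻².
lm = cd.
So lm⁻¹ = cd⁻¹.
Combining: Sv·lm⁻¹ = (m²·s⁻²) · cd⁻¹ = m²·s⁻²·cd⁻¹.

m²·s⁻²·cd⁻¹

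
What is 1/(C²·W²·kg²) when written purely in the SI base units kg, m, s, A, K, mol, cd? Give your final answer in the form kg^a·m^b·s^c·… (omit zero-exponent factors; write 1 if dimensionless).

C = s·A.
So C⁻² = s⁻²·A⁻².
W = kg·m²·s⁻³.
So W⁻² = kg⁻²·m⁻⁴·s⁶.
Combining: C⁻²·W⁻²·kg⁻² = (s⁻²·A⁻²) · (kg⁻²·m⁻⁴·s⁶) · kg⁻² = kg⁻⁴·m⁻⁴·s⁴·A⁻².

kg⁻⁴·m⁻⁴·s⁴·A⁻²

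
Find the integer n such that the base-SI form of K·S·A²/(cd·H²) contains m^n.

S = 1/Ω (conductance is reciprocal resistance),
    = kg⁻¹·m⁻²·s³·A².
H = Wb/A (inductance = flux per current),
    = kg·m²·s⁻²·A⁻².
So H⁻² = kg⁻²·m⁻⁴·s⁴·A⁴.
Combining: K·cd⁻¹·S·H⁻²·A² = K · cd⁻¹ · (kg⁻¹·m⁻²·s³·A²) · (kg⁻²·m⁻⁴·s⁴·A⁴) · A² = kg⁻³·m⁻⁶·s⁷·A⁸·K·cd⁻¹.
The exponent of m is -6.

-6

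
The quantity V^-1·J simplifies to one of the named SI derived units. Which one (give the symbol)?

C

V = W/A (potential = power per current),
    = kg·m²·s⁻³·A⁻¹.
So V⁻¹ = kg⁻¹·m⁻²·s³·A.
J = N·m (work = force × distance),
    = kg·m²·s⁻².
Combining: V⁻¹·J = (kg⁻¹·m⁻²·s³·A) · (kg·m²·s⁻²) = s·A.
s·A is the base-SI form of the coulomb.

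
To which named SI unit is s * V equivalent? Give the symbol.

Wb

V = W/A (potential = power per current),
    = kg·m²·s⁻³·A⁻¹.
Combining: s·V = s · (kg·m²·s⁻³·A⁻¹) = kg·m²·s⁻²·A⁻¹.
kg·m²·s⁻²·A⁻¹ is the base-SI form of the weber.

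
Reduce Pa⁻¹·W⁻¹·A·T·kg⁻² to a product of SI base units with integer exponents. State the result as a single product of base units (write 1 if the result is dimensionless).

Pa = N/m² (pressure = force per area),
    = kg·m⁻¹·s⁻².
So Pa⁻¹ = kg⁻¹·m·s².
W = J/s (power = energy per time),
    = kg·m²·s⁻³.
So W⁻¹ = kg⁻¹·m⁻²·s³.
T = Wb/m² (flux density = flux per area),
    = kg·s⁻²·A⁻¹.
Combining: Pa⁻¹·W⁻¹·A·T·kg⁻² = (kg⁻¹·m·s²) · (kg⁻¹·m⁻²·s³) · A · (kg·s⁻²·A⁻¹) · kg⁻² = kg⁻³·m⁻¹·s³.

kg⁻³·m⁻¹·s³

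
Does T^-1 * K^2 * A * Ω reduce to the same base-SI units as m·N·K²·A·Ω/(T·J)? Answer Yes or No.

Yes

Left side:
  T = kg·s⁻²·A⁻¹.
  So T⁻¹ = kg⁻¹·s²·A.
  Ω = kg·m²·s⁻³·A⁻².
  Combining: T⁻¹·K²·A·Ω = (kg⁻¹·s²·A) · K² · A · (kg·m²·s⁻³·A⁻²) = m²·s⁻¹·K².
Right side:
  T = Wb/m² (flux density = flux per area),
      = kg·s⁻²·A⁻¹.
  So T⁻¹ = kg⁻¹·s²·A.
  N = kg·m/s² = kg·m·s⁻² (force = mass × acceleration).
  J = N·m (work = force × distance),
      = kg·m²·s⁻².
  So J⁻¹ = kg⁻¹·m⁻²·s².
  Ω = V/A (resistance = voltage per current),
      = kg·m²·s⁻³·A⁻².
  Combining: m·T⁻¹·N·K²·J⁻¹·A·Ω = m · (kg⁻¹·s²·A) · (kg·m·s⁻²) · K² · (kg⁻¹·m⁻²·s²) · A · (kg·m²·s⁻³·A⁻²) = m²·s⁻¹·K².
Both reduce to m²·s⁻¹·K².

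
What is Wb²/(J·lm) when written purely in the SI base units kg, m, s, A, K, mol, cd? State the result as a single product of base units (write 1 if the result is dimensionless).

kg·m²·s⁻²·A⁻²·cd⁻¹

Wb = V·s (flux: a volt is a weber per second),
    = kg·m²·s⁻²·A⁻¹.
So Wb² = kg²·m⁴·s⁻⁴·A⁻².
J = N·m (work = force × distance),
    = kg·m²·s⁻².
So J⁻¹ = kg⁻¹·m⁻²·s².
lm = cd·sr = cd (luminous flux; sr is dimensionless).
So lm⁻¹ = cd⁻¹.
Combining: Wb²·J⁻¹·lm⁻¹ = (kg²·m⁴·s⁻⁴·A⁻²) · (kg⁻¹·m⁻²·s²) · cd⁻¹ = kg·m²·s⁻²·A⁻²·cd⁻¹.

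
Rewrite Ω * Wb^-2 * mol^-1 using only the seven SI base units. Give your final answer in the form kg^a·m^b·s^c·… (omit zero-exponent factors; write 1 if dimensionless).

kg⁻¹·m⁻²·s·mol⁻¹

Ω = V/A (resistance = voltage per current),
    = kg·m²·s⁻³·A⁻².
Wb = V·s (flux: a volt is a weber per second),
    = kg·m²·s⁻²·A⁻¹.
So Wb⁻² = kg⁻²·m⁻⁴·s⁴·A².
Combining: Ω·Wb⁻²·mol⁻¹ = (kg·m²·s⁻³·A⁻²) · (kg⁻²·m⁻⁴·s⁴·A²) · mol⁻¹ = kg⁻¹·m⁻²·s·mol⁻¹.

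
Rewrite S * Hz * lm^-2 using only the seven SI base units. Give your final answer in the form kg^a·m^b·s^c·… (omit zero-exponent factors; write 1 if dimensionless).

kg⁻¹·m⁻²·s²·A²·cd⁻²

S = 1/Ω (conductance is reciprocal resistance),
    = kg⁻¹·m⁻²·s³·A².
Hz = 1/s = s⁻¹ (frequency is cycles per second).
lm = cd·sr = cd (luminous flux; sr is dimensionless).
So lm⁻² = cd⁻².
Combining: S·Hz·lm⁻² = (kg⁻¹·m⁻²·s³·A²) · s⁻¹ · cd⁻² = kg⁻¹·m⁻²·s²·A²·cd⁻².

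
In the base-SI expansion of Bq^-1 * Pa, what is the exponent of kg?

1

Bq = 1/s = s⁻¹ (activity is decays per second).
So Bq⁻¹ = s.
Pa = N/m² (pressure = force per area),
    = kg·m⁻¹·s⁻².
Combining: Bq⁻¹·Pa = s · (kg·m⁻¹·s⁻²) = kg·m⁻¹·s⁻¹.
The exponent of kg is 1.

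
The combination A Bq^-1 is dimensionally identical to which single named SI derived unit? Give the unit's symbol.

Bq = s⁻¹.
So Bq⁻¹ = s.
Combining: A·Bq⁻¹ = A · s = s·A.
s·A is the base-SI form of the coulomb.

C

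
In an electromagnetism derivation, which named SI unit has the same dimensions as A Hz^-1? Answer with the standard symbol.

Hz = 1/s = s⁻¹ (frequency is cycles per second).
So Hz⁻¹ = s.
Combining: A·Hz⁻¹ = A · s = s·A.
s·A is the base-SI form of the coulomb.

C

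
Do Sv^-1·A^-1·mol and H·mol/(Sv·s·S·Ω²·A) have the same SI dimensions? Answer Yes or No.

Left side:
  Sv = J/kg (equivalent dose = energy per mass),
      = m²·s⁻².
  So Sv⁻¹ = m⁻²·s².
  Combining: Sv⁻¹·A⁻¹·mol = (m⁻²·s²) · A⁻¹ · mol = m⁻²·s²·A⁻¹·mol.
Right side:
  H = Wb/A (inductance = flux per current),
      = kg·m²·s⁻²·A⁻².
  Sv = J/kg (equivalent dose = energy per mass),
      = m²·s⁻².
  So Sv⁻¹ = m⁻²·s².
  S = 1/Ω (conductance is reciprocal resistance),
      = kg⁻¹·m⁻²·s³·A².
  So S⁻¹ = kg·m²·s⁻³·A⁻².
  Ω = V/A (resistance = voltage per current),
      = kg·m²·s⁻³·A⁻².
  So Ω⁻² = kg⁻²·m⁻⁴·s⁶·A⁴.
  Combining: H·Sv⁻¹·s⁻¹·mol·S⁻¹·Ω⁻²·A⁻¹ = (kg·m²·s⁻²·A⁻²) · (m⁻²·s²) · s⁻¹ · mol · (kg·m²·s⁻³·A⁻²) · (kg⁻²·m⁻⁴·s⁶·A⁴) · A⁻¹ = m⁻²·s²·A⁻¹·mol.
Both reduce to m⁻²·s²·A⁻¹·mol.

Yes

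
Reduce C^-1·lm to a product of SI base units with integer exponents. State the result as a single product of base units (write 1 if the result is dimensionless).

C = A·s = s·A (charge = current × time).
So C⁻¹ = s⁻¹·A⁻¹.
lm = cd·sr = cd (luminous flux; sr is dimensionless).
Combining: C⁻¹·lm = (s⁻¹·A⁻¹) · cd = s⁻¹·A⁻¹·cd.

s⁻¹·A⁻¹·cd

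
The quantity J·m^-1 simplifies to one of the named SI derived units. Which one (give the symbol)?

J = N·m (work = force × distance),
    = kg·m²·s⁻².
Combining: J·m⁻¹ = (kg·m²·s⁻²) · m⁻¹ = kg·m·s⁻².
kg·m·s⁻² is the base-SI form of the newton.

N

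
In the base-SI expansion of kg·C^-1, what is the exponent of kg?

1

C = s·A.
So C⁻¹ = s⁻¹·A⁻¹.
Combining: kg·C⁻¹ = kg · (s⁻¹·A⁻¹) = kg·s⁻¹·A⁻¹.
The exponent of kg is 1.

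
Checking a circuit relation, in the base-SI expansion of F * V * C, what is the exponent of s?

F = kg⁻¹·m⁻²·s⁴·A².
V = kg·m²·s⁻³·A⁻¹.
C = s·A.
Combining: F·V·C = (kg⁻¹·m⁻²·s⁴·A²) · (kg·m²·s⁻³·A⁻¹) · (s·A) = s²·A².
The exponent of s is 2.

2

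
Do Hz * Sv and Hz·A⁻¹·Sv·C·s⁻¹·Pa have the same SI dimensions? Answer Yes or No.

No

Left side:
  Hz = 1/s = s⁻¹ (frequency is cycles per second).
  Sv = J/kg (equivalent dose = energy per mass),
      = m²·s⁻².
  Combining: Hz·Sv = s⁻¹ · (m²·s⁻²) = m²·s⁻³.
Right side:
  Hz = s⁻¹.
  Sv = m²·s⁻².
  C = s·A.
  Pa = kg·m⁻¹·s⁻².
  Combining: Hz·A⁻¹·Sv·C·s⁻¹·Pa = s⁻¹ · A⁻¹ · (m²·s⁻²) · (s·A) · s⁻¹ · (kg·m⁻¹·s⁻²) = kg·m·s⁻⁵.
Left is m²·s⁻³; right is kg·m·s⁻⁵ — different.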